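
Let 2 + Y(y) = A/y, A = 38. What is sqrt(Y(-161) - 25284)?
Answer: 2*I*sqrt(163861131)/161 ≈ 159.02*I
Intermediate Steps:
Y(y) = -2 + 38/y
sqrt(Y(-161) - 25284) = sqrt((-2 + 38/(-161)) - 25284) = sqrt((-2 + 38*(-1/161)) - 25284) = sqrt((-2 - 38/161) - 25284) = sqrt(-360/161 - 25284) = sqrt(-4071084/161) = 2*I*sqrt(163861131)/161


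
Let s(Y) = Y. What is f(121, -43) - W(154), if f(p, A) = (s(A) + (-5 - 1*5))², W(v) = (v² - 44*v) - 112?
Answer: -14019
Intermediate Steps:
W(v) = -112 + v² - 44*v
f(p, A) = (-10 + A)² (f(p, A) = (A + (-5 - 1*5))² = (A + (-5 - 5))² = (A - 10)² = (-10 + A)²)
f(121, -43) - W(154) = (-10 - 43)² - (-112 + 154² - 44*154) = (-53)² - (-112 + 23716 - 6776) = 2809 - 1*16828 = 2809 - 16828 = -14019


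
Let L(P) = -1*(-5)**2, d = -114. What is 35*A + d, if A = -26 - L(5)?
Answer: -149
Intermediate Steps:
L(P) = -25 (L(P) = -1*25 = -25)
A = -1 (A = -26 - 1*(-25) = -26 + 25 = -1)
35*A + d = 35*(-1) - 114 = -35 - 114 = -149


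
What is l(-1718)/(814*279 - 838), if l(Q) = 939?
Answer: 939/226268 ≈ 0.0041499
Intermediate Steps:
l(-1718)/(814*279 - 838) = 939/(814*279 - 838) = 939/(227106 - 838) = 939/226268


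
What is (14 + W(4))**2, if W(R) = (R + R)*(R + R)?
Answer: 6084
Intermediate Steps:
W(R) = 4*R**2 (W(R) = (2*R)*(2*R) = 4*R**2)
(14 + W(4))**2 = (14 + 4*4**2)**2 = (14 + 4*16)**2 = (14 + 64)**2 = 78**2 = 6084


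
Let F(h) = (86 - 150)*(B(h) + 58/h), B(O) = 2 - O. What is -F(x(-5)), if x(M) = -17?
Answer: 16960/17 ≈ 997.65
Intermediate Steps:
F(h) = -128 - 3712/h + 64*h (F(h) = (86 - 150)*((2 - h) + 58/h) = -64*(2 - h + 58/h) = -128 - 3712/h + 64*h)
-F(x(-5)) = -(-128 - 3712/(-17) + 64*(-17)) = -(-128 - 3712*(-1/17) - 1088) = -(-128 + 3712/17 - 1088) = -1*(-16960/17) = 16960/17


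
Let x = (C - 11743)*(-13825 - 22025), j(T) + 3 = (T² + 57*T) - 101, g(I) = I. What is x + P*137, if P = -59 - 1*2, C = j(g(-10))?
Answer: 441556093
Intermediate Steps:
j(T) = -104 + T² + 57*T (j(T) = -3 + ((T² + 57*T) - 101) = -3 + (-101 + T² + 57*T) = -104 + T² + 57*T)
C = -574 (C = -104 + (-10)² + 57*(-10) = -104 + 100 - 570 = -574)
P = -61 (P = -59 - 2 = -61)
x = 441564450 (x = (-574 - 11743)*(-13825 - 22025) = -12317*(-35850) = 441564450)
x + P*137 = 441564450 - 61*137 = 441564450 - 8357 = 441556093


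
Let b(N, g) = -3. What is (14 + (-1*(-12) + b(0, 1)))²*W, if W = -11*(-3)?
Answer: 17457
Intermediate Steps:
W = 33
(14 + (-1*(-12) + b(0, 1)))²*W = (14 + (-1*(-12) - 3))²*33 = (14 + (12 - 3))²*33 = (14 + 9)²*33 = 23²*33 = 529*33 = 17457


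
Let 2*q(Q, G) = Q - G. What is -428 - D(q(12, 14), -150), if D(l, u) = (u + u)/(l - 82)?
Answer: -35824/83 ≈ -431.61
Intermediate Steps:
q(Q, G) = Q/2 - G/2 (q(Q, G) = (Q - G)/2 = Q/2 - G/2)
D(l, u) = 2*u/(-82 + l) (D(l, u) = (2*u)/(-82 + l) = 2*u/(-82 + l))
-428 - D(q(12, 14), -150) = -428 - 2*(-150)/(-82 + ((½)*12 - ½*14)) = -428 - 2*(-150)/(-82 + (6 - 7)) = -428 - 2*(-150)/(-82 - 1) = -428 - 2*(-150)/(-83) = -428 - 2*(-150)*(-1)/83 = -428 - 1*300/83 = -428 - 300/83 = -35824/83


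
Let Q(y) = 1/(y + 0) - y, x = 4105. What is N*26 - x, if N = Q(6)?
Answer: -12770/3 ≈ -4256.7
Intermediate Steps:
Q(y) = 1/y - y
N = -35/6 (N = 1/6 - 1*6 = 1/6 - 6 = -35/6 ≈ -5.8333)
N*26 - x = -35/6*26 - 1*4105 = -455/3 - 4105 = -12770/3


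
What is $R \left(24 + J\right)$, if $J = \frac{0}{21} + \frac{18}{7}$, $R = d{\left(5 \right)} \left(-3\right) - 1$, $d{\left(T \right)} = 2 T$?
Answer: $- \frac{5766}{7} \approx -823.71$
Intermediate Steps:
$R = -31$ ($R = 2 \cdot 5 \left(-3\right) - 1 = 10 \left(-3\right) - 1 = -30 - 1 = -31$)
$J = \frac{18}{7}$ ($J = 0 \cdot \frac{1}{21} + 18 \cdot \frac{1}{7} = 0 + \frac{18}{7} = \frac{18}{7} \approx 2.5714$)
$R \left(24 + J\right) = - 31 \left(24 + \frac{18}{7}\right) = \left(-31\right) \frac{186}{7} = - \frac{5766}{7}$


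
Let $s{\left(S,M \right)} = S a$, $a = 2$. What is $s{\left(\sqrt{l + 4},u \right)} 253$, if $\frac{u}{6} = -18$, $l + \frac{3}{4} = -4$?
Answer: $253 i \sqrt{3} \approx 438.21 i$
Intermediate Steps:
$l = - \frac{19}{4}$ ($l = - \frac{3}{4} - 4 = - \frac{19}{4} \approx -4.75$)
$u = -108$ ($u = 6 \left(-18\right) = -108$)
$s{\left(S,M \right)} = 2 S$ ($s{\left(S,M \right)} = S 2 = 2 S$)
$s{\left(\sqrt{l + 4},u \right)} 253 = 2 \sqrt{- \frac{19}{4} + 4} \cdot 253 = 2 \sqrt{- \frac{3}{4}} \cdot 253 = 2 \frac{i \sqrt{3}}{2} \cdot 253 = i \sqrt{3} \cdot 253 = 253 i \sqrt{3}$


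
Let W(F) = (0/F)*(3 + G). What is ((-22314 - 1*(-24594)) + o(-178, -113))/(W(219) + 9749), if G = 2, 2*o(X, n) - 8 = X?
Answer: 2195/9749 ≈ 0.22515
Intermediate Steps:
o(X, n) = 4 + X/2
W(F) = 0 (W(F) = (0/F)*(3 + 2) = 0*5 = 0)
((-22314 - 1*(-24594)) + o(-178, -113))/(W(219) + 9749) = ((-22314 - 1*(-24594)) + (4 + (½)*(-178)))/(0 + 9749) = ((-22314 + 24594) + (4 - 89))/9749 = (2280 - 85)*(1/9749) = 2195*(1/9749) = 2195/9749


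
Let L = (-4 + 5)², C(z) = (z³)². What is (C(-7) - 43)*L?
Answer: 117606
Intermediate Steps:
C(z) = z⁶
L = 1 (L = 1² = 1)
(C(-7) - 43)*L = ((-7)⁶ - 43)*1 = (117649 - 43)*1 = 117606*1 = 117606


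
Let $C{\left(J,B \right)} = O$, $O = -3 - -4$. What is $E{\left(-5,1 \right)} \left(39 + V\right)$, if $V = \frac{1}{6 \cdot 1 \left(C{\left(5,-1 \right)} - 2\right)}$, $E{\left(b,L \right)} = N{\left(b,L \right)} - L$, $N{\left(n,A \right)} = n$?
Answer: $-233$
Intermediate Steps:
$O = 1$ ($O = -3 + 4 = 1$)
$C{\left(J,B \right)} = 1$
$E{\left(b,L \right)} = b - L$
$V = - \frac{1}{6}$ ($V = \frac{1}{6 \cdot 1 \left(1 - 2\right)} = \frac{1}{6 \left(1 - 2\right)} = \frac{1}{6 \left(-1\right)} = \frac{1}{-6} = - \frac{1}{6} \approx -0.16667$)
$E{\left(-5,1 \right)} \left(39 + V\right) = \left(-5 - 1\right) \left(39 - \frac{1}{6}\right) = \left(-5 - 1\right) \frac{233}{6} = \left(-6\right) \frac{233}{6} = -233$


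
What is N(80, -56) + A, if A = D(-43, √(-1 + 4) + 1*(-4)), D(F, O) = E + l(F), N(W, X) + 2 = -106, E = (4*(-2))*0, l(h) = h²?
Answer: 1741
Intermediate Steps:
E = 0 (E = -8*0 = 0)
N(W, X) = -108 (N(W, X) = -2 - 106 = -108)
D(F, O) = F² (D(F, O) = 0 + F² = F²)
A = 1849 (A = (-43)² = 1849)
N(80, -56) + A = -108 + 1849 = 1741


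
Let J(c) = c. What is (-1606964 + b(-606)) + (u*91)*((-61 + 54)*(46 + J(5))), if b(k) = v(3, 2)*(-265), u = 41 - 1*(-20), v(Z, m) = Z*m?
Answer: -3590261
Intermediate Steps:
u = 61 (u = 41 + 20 = 61)
b(k) = -1590 (b(k) = (3*2)*(-265) = 6*(-265) = -1590)
(-1606964 + b(-606)) + (u*91)*((-61 + 54)*(46 + J(5))) = (-1606964 - 1590) + (61*91)*((-61 + 54)*(46 + 5)) = -1608554 + 5551*(-7*51) = -1608554 + 5551*(-357) = -1608554 - 1981707 = -3590261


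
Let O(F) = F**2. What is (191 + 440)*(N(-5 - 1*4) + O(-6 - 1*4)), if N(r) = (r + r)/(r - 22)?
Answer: 1967458/31 ≈ 63466.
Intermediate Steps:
N(r) = 2*r/(-22 + r) (N(r) = (2*r)/(-22 + r) = 2*r/(-22 + r))
(191 + 440)*(N(-5 - 1*4) + O(-6 - 1*4)) = (191 + 440)*(2*(-5 - 1*4)/(-22 + (-5 - 1*4)) + (-6 - 1*4)**2) = 631*(2*(-5 - 4)/(-22 + (-5 - 4)) + (-6 - 4)**2) = 631*(2*(-9)/(-22 - 9) + (-10)**2) = 631*(2*(-9)/(-31) + 100) = 631*(2*(-9)*(-1/31) + 100) = 631*(18/31 + 100) = 631*(3118/31) = 1967458/31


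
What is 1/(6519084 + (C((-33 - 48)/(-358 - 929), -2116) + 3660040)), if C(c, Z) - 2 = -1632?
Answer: 1/10177494 ≈ 9.8256e-8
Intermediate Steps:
C(c, Z) = -1630 (C(c, Z) = 2 - 1632 = -1630)
1/(6519084 + (C((-33 - 48)/(-358 - 929), -2116) + 3660040)) = 1/(6519084 + (-1630 + 3660040)) = 1/(6519084 + 3658410) = 1/10177494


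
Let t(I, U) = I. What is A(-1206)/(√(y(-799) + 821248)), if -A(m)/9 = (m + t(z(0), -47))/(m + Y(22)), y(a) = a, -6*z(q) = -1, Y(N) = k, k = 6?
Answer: -√10129/10080 ≈ -0.0099844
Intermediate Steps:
Y(N) = 6
z(q) = ⅙ (z(q) = -⅙*(-1) = ⅙)
A(m) = -9*(⅙ + m)/(6 + m) (A(m) = -9*(m + ⅙)/(m + 6) = -9*(⅙ + m)/(6 + m))
A(-1206)/(√(y(-799) + 821248)) = (3*(-1 - 6*(-1206))/(2*(6 - 1206)))/(√(-799 + 821248)) = ((3/2)*(-1 + 7236)/(-1200))/(√820449) = ((3/2)*(-1/1200)*7235)/((9*√10129)) = -√10129/10080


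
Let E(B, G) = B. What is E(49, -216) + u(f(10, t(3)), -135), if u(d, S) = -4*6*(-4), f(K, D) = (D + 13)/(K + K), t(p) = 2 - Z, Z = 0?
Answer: 145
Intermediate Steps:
t(p) = 2 (t(p) = 2 - 1*0 = 2 + 0 = 2)
f(K, D) = (13 + D)/(2*K) (f(K, D) = (13 + D)/((2*K)) = (13 + D)*(1/(2*K)) = (13 + D)/(2*K))
u(d, S) = 96 (u(d, S) = -24*(-4) = 96)
E(49, -216) + u(f(10, t(3)), -135) = 49 + 96 = 145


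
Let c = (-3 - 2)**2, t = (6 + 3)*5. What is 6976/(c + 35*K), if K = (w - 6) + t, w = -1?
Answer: 6976/1355 ≈ 5.1483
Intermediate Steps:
t = 45 (t = 9*5 = 45)
c = 25 (c = (-5)**2 = 25)
K = 38 (K = (-1 - 6) + 45 = -7 + 45 = 38)
6976/(c + 35*K) = 6976/(25 + 35*38) = 6976/(25 + 1330) = 6976/1355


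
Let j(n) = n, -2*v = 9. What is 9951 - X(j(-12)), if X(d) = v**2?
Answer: 39723/4 ≈ 9930.8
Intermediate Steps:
v = -9/2 (v = -1/2*9 = -9/2 ≈ -4.5000)
X(d) = 81/4 (X(d) = (-9/2)**2 = 81/4)
9951 - X(j(-12)) = 9951 - 1*81/4 = 9951 - 81/4 = 39723/4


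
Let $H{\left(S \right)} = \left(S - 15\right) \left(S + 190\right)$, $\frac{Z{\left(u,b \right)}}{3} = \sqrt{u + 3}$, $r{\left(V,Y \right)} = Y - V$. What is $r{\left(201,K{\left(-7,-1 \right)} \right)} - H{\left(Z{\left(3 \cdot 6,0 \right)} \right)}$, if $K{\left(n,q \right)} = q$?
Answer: $2459 - 525 \sqrt{21} \approx 53.148$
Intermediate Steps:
$Z{\left(u,b \right)} = 3 \sqrt{3 + u}$ ($Z{\left(u,b \right)} = 3 \sqrt{u + 3} = 3 \sqrt{3 + u}$)
$H{\left(S \right)} = \left(-15 + S\right) \left(190 + S\right)$
$r{\left(201,K{\left(-7,-1 \right)} \right)} - H{\left(Z{\left(3 \cdot 6,0 \right)} \right)} = \left(-1 - 201\right) - \left(-2850 + \left(3 \sqrt{3 + 3 \cdot 6}\right)^{2} + 175 \cdot 3 \sqrt{3 + 3 \cdot 6}\right) = \left(-1 - 201\right) - \left(-2850 + \left(3 \sqrt{3 + 18}\right)^{2} + 175 \cdot 3 \sqrt{3 + 18}\right) = -202 - \left(-2850 + \left(3 \sqrt{21}\right)^{2} + 175 \cdot 3 \sqrt{21}\right) = -202 - \left(-2850 + 189 + 525 \sqrt{21}\right) = -202 - \left(-2661 + 525 \sqrt{21}\right) = -202 + \left(2661 - 525 \sqrt{21}\right) = 2459 - 525 \sqrt{21}$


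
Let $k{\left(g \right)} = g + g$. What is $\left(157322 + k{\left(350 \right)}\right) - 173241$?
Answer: $-15219$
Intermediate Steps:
$k{\left(g \right)} = 2 g$
$\left(157322 + k{\left(350 \right)}\right) - 173241 = \left(157322 + 2 \cdot 350\right) - 173241 = \left(157322 + 700\right) - 173241 = 158022 - 173241 = -15219$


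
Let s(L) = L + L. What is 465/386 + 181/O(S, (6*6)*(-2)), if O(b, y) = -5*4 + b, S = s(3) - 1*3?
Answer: -61961/6562 ≈ -9.4424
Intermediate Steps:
s(L) = 2*L
S = 3 (S = 2*3 - 1*3 = 6 - 3 = 3)
O(b, y) = -20 + b
465/386 + 181/O(S, (6*6)*(-2)) = 465/386 + 181/(-20 + 3) = 465*(1/386) + 181/(-17) = 465/386 + 181*(-1/17) = 465/386 - 181/17 = -61961/6562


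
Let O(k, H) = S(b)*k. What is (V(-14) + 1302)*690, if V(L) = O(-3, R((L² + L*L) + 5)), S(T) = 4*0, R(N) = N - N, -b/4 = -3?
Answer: 898380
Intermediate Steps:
b = 12 (b = -4*(-3) = 12)
R(N) = 0
S(T) = 0
O(k, H) = 0 (O(k, H) = 0*k = 0)
V(L) = 0
(V(-14) + 1302)*690 = (0 + 1302)*690 = 1302*690 = 898380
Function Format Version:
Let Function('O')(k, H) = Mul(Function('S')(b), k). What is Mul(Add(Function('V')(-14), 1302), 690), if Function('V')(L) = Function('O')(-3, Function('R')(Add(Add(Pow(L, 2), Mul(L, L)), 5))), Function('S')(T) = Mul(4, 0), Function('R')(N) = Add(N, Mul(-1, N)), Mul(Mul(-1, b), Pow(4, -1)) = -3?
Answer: 898380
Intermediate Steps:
b = 12 (b = Mul(-4, -3) = 12)
Function('R')(N) = 0
Function('S')(T) = 0
Function('O')(k, H) = 0 (Function('O')(k, H) = Mul(0, k) = 0)
Function('V')(L) = 0
Mul(Add(Function('V')(-14), 1302), 690) = Mul(Add(0, 1302), 690) = Mul(1302, 690) = 898380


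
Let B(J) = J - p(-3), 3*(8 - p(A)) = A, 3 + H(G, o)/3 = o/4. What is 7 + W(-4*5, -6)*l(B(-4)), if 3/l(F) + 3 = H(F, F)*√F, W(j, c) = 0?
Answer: 7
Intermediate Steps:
H(G, o) = -9 + 3*o/4 (H(G, o) = -9 + 3*(o/4) = -9 + 3*o/4)
p(A) = 8 - A/3
B(J) = -9 + J (B(J) = J - (8 - ⅓*(-3)) = J - (8 + 1) = J - 1*9 = J - 9 = -9 + J)
l(F) = 3/(-3 + √F*(-9 + 3*F/4)) (l(F) = 3/(-3 + (-9 + 3*F/4)*√F) = 3/(-3 + √F*(-9 + 3*F/4)))
7 + W(-4*5, -6)*l(B(-4)) = 7 + 0*(4/(-4 + √(-9 - 4)*(-12 + (-9 - 4)))) = 7 + 0*(4/(-4 + √(-13)*(-12 - 13))) = 7 + 0*(4/(-4 + (I*√13)*(-25))) = 7 + 0*(4/(-4 - 25*I*√13)) = 7 + 0 = 7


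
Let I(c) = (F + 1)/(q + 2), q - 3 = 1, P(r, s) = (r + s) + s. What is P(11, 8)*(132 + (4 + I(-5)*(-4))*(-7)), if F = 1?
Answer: 3060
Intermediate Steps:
P(r, s) = r + 2*s
q = 4 (q = 3 + 1 = 4)
I(c) = 1/3 (I(c) = (1 + 1)/(4 + 2) = 2/6 = 2*(1/6) = 1/3)
P(11, 8)*(132 + (4 + I(-5)*(-4))*(-7)) = (11 + 2*8)*(132 + (4 + (1/3)*(-4))*(-7)) = (11 + 16)*(132 + (4 - 4/3)*(-7)) = 27*(132 + (8/3)*(-7)) = 27*(132 - 56/3) = 27*(340/3) = 3060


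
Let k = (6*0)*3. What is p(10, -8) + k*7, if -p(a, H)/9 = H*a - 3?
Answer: 747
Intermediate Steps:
p(a, H) = 27 - 9*H*a (p(a, H) = -9*(H*a - 3) = -9*(-3 + H*a) = 27 - 9*H*a)
k = 0 (k = 0*3 = 0)
p(10, -8) + k*7 = (27 - 9*(-8)*10) + 0*7 = (27 + 720) + 0 = 747 + 0 = 747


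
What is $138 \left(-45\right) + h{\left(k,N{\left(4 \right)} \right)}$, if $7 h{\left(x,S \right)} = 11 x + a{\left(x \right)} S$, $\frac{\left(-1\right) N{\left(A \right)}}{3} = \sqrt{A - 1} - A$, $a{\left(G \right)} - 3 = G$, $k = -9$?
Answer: $- \frac{43641}{7} + \frac{18 \sqrt{3}}{7} \approx -6230.0$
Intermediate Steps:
$a{\left(G \right)} = 3 + G$
$N{\left(A \right)} = - 3 \sqrt{-1 + A} + 3 A$ ($N{\left(A \right)} = - 3 \left(\sqrt{A - 1} - A\right) = - 3 \left(\sqrt{-1 + A} - A\right) = - 3 \sqrt{-1 + A} + 3 A$)
$h{\left(x,S \right)} = \frac{11 x}{7} + \frac{S \left(3 + x\right)}{7}$ ($h{\left(x,S \right)} = \frac{11 x + \left(3 + x\right) S}{7} = \frac{11 x + S \left(3 + x\right)}{7} = \frac{11 x}{7} + \frac{S \left(3 + x\right)}{7}$)
$138 \left(-45\right) + h{\left(k,N{\left(4 \right)} \right)} = 138 \left(-45\right) + \left(\frac{11}{7} \left(-9\right) + \frac{\left(- 3 \sqrt{-1 + 4} + 3 \cdot 4\right) \left(3 - 9\right)}{7}\right) = -6210 - \left(\frac{99}{7} - \frac{1}{7} \left(- 3 \sqrt{3} + 12\right) \left(-6\right)\right) = -6210 - \left(\frac{99}{7} - \frac{1}{7} \left(12 - 3 \sqrt{3}\right) \left(-6\right)\right) = -6210 - \left(\frac{171}{7} - \frac{18 \sqrt{3}}{7}\right) = - \frac{43641}{7} + \frac{18 \sqrt{3}}{7}$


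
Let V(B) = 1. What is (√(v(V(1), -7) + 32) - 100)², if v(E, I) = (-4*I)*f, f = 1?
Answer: 10060 - 400*√15 ≈ 8510.8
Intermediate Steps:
v(E, I) = -4*I (v(E, I) = -4*I*1 = -4*I)
(√(v(V(1), -7) + 32) - 100)² = (√(-4*(-7) + 32) - 100)² = (√(28 + 32) - 100)² = (√60 - 100)² = (2*√15 - 100)² = (-100 + 2*√15)²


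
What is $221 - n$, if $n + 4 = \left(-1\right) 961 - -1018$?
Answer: $168$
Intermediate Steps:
$n = 53$ ($n = -4 - -57 = -4 + \left(-961 + 1018\right) = -4 + 57 = 53$)
$221 - n = 221 - 53 = 168$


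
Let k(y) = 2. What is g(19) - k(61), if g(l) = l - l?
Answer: -2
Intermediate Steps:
g(l) = 0
g(19) - k(61) = 0 - 1*2 = 0 - 2 = -2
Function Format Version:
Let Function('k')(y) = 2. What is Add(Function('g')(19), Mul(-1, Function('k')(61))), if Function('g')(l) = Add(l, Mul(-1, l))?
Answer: -2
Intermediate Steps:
Function('g')(l) = 0
Add(Function('g')(19), Mul(-1, Function('k')(61))) = Add(0, Mul(-1, 2)) = Add(0, -2) = -2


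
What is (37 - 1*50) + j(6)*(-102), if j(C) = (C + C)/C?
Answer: -217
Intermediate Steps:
j(C) = 2 (j(C) = (2*C)/C = 2)
(37 - 1*50) + j(6)*(-102) = (37 - 1*50) + 2*(-102) = (37 - 50) - 204 = -13 - 204 = -217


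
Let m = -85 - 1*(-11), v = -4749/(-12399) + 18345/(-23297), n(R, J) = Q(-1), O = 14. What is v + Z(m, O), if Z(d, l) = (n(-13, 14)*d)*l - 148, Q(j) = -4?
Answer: 384721917262/96286501 ≈ 3995.6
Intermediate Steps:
n(R, J) = -4
v = -38940734/96286501 (v = -4749*(-1/12399) + 18345*(-1/23297) = 1583/4133 - 18345/23297 = -38940734/96286501 ≈ -0.40443)
m = -74 (m = -85 + 11 = -74)
Z(d, l) = -148 - 4*d*l (Z(d, l) = (-4*d)*l - 148 = -4*d*l - 148 = -148 - 4*d*l)
v + Z(m, O) = -38940734/96286501 + (-148 - 4*(-74)*14) = -38940734/96286501 + (-148 + 4144) = -38940734/96286501 + 3996 = 384721917262/96286501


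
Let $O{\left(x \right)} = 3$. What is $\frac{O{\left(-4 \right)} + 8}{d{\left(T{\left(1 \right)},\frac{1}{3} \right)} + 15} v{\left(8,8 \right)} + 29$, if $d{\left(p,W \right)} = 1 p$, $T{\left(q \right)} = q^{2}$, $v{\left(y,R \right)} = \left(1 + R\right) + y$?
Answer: $\frac{651}{16} \approx 40.688$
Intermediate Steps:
$v{\left(y,R \right)} = 1 + R + y$
$d{\left(p,W \right)} = p$
$\frac{O{\left(-4 \right)} + 8}{d{\left(T{\left(1 \right)},\frac{1}{3} \right)} + 15} v{\left(8,8 \right)} + 29 = \frac{3 + 8}{1^{2} + 15} \left(1 + 8 + 8\right) + 29 = \frac{11}{1 + 15} \cdot 17 + 29 = \frac{11}{16} \cdot 17 + 29 = \frac{187}{16} + 29 = \frac{651}{16}$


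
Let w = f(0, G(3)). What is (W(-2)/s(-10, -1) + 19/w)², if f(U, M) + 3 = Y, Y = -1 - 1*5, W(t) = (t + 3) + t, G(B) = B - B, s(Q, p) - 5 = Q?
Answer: 7396/2025 ≈ 3.6523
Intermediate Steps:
s(Q, p) = 5 + Q
G(B) = 0
W(t) = 3 + 2*t (W(t) = (3 + t) + t = 3 + 2*t)
Y = -6 (Y = -1 - 5 = -6)
f(U, M) = -9 (f(U, M) = -3 - 6 = -9)
w = -9
(W(-2)/s(-10, -1) + 19/w)² = ((3 + 2*(-2))/(5 - 10) + 19/(-9))² = ((3 - 4)/(-5) + 19*(-⅑))² = (-1*(-⅕) - 19/9)² = (⅕ - 19/9)² = (-86/45)² = 7396/2025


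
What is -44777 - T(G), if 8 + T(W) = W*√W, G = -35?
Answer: -44769 + 35*I*√35 ≈ -44769.0 + 207.06*I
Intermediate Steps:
T(W) = -8 + W^(3/2) (T(W) = -8 + W*√W = -8 + W^(3/2))
-44777 - T(G) = -44777 - (-8 + (-35)^(3/2)) = -44777 - (-8 - 35*I*√35) = -44777 + (8 + 35*I*√35) = -44769 + 35*I*√35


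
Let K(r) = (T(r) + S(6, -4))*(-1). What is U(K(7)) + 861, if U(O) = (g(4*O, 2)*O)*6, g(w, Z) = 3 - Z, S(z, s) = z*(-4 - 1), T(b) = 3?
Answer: 1023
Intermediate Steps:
S(z, s) = -5*z (S(z, s) = z*(-5) = -5*z)
K(r) = 27 (K(r) = (3 - 5*6)*(-1) = (3 - 30)*(-1) = -27*(-1) = 27)
U(O) = 6*O (U(O) = ((3 - 1*2)*O)*6 = ((3 - 2)*O)*6 = (1*O)*6 = O*6 = 6*O)
U(K(7)) + 861 = 6*27 + 861 = 162 + 861 = 1023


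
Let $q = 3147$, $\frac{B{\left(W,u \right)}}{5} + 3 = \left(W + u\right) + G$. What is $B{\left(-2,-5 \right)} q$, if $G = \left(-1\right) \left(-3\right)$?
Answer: $-110145$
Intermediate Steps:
$G = 3$
$B{\left(W,u \right)} = 5 W + 5 u$ ($B{\left(W,u \right)} = -15 + 5 \left(\left(W + u\right) + 3\right) = -15 + 5 \left(3 + W + u\right) = -15 + \left(15 + 5 W + 5 u\right) = 5 W + 5 u$)
$B{\left(-2,-5 \right)} q = \left(5 \left(-2\right) + 5 \left(-5\right)\right) 3147 = \left(-10 - 25\right) 3147 = \left(-35\right) 3147 = -110145$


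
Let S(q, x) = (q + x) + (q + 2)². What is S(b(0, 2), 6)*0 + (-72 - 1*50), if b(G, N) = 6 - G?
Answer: -122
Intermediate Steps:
S(q, x) = q + x + (2 + q)² (S(q, x) = (q + x) + (2 + q)² = q + x + (2 + q)²)
S(b(0, 2), 6)*0 + (-72 - 1*50) = ((6 - 1*0) + 6 + (2 + (6 - 1*0))²)*0 + (-72 - 1*50) = ((6 + 0) + 6 + (2 + (6 + 0))²)*0 + (-72 - 50) = (6 + 6 + (2 + 6)²)*0 - 122 = (6 + 6 + 8²)*0 - 122 = (6 + 6 + 64)*0 - 122 = 76*0 - 122 = 0 - 122 = -122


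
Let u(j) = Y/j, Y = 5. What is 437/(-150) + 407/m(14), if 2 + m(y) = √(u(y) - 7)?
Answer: -1774513/22350 - 407*I*√1302/149 ≈ -79.397 - 98.563*I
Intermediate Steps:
u(j) = 5/j
m(y) = -2 + √(-7 + 5/y) (m(y) = -2 + √(5/y - 7) = -2 + √(-7 + 5/y))
437/(-150) + 407/m(14) = 437/(-150) + 407/(-2 + √(-7 + 5/14)) = 437*(-1/150) + 407/(-2 + √(-7 + 5*(1/14))) = -437/150 + 407/(-2 + √(-7 + 5/14)) = -437/150 + 407/(-2 + √(-93/14)) = -437/150 + 407/(-2 + I*√1302/14)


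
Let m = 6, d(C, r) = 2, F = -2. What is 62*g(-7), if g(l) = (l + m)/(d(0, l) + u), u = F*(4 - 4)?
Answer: -31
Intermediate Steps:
u = 0 (u = -2*(4 - 4) = -2*0 = 0)
g(l) = 3 + l/2 (g(l) = (l + 6)/(2 + 0) = (6 + l)/2 = (6 + l)*(½) = 3 + l/2)
62*g(-7) = 62*(3 + (½)*(-7)) = 62*(3 - 7/2) = 62*(-½) = -31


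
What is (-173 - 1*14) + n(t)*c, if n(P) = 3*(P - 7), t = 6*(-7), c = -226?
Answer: 33035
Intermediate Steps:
t = -42
n(P) = -21 + 3*P (n(P) = 3*(-7 + P) = -21 + 3*P)
(-173 - 1*14) + n(t)*c = (-173 - 1*14) + (-21 + 3*(-42))*(-226) = (-173 - 14) + (-21 - 126)*(-226) = -187 - 147*(-226) = -187 + 33222 = 33035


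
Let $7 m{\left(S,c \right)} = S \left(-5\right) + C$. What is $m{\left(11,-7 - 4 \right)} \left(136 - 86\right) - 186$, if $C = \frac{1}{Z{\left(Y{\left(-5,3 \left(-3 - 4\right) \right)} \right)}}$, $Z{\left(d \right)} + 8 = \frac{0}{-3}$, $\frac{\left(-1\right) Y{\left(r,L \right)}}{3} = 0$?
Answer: $- \frac{2319}{4} \approx -579.75$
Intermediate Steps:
$Y{\left(r,L \right)} = 0$ ($Y{\left(r,L \right)} = \left(-3\right) 0 = 0$)
$Z{\left(d \right)} = -8$ ($Z{\left(d \right)} = -8 + \frac{0}{-3} = -8 + 0 \left(- \frac{1}{3}\right) = -8 + 0 = -8$)
$C = - \frac{1}{8}$ ($C = \frac{1}{-8} = - \frac{1}{8} \approx -0.125$)
$m{\left(S,c \right)} = - \frac{1}{56} - \frac{5 S}{7}$ ($m{\left(S,c \right)} = \frac{S \left(-5\right) - \frac{1}{8}}{7} = \frac{- 5 S - \frac{1}{8}}{7} = \frac{- \frac{1}{8} - 5 S}{7} = - \frac{1}{56} - \frac{5 S}{7}$)
$m{\left(11,-7 - 4 \right)} \left(136 - 86\right) - 186 = \left(- \frac{1}{56} - \frac{55}{7}\right) \left(136 - 86\right) - 186 = \left(- \frac{1}{56} - \frac{55}{7}\right) 50 - 186 = \left(- \frac{63}{8}\right) 50 - 186 = - \frac{1575}{4} - 186 = - \frac{2319}{4}$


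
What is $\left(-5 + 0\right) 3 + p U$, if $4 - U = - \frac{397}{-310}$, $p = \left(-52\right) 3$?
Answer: $- \frac{68079}{155} \approx -439.22$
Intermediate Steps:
$p = -156$
$U = \frac{843}{310}$ ($U = 4 - - \frac{397}{-310} = 4 - \left(-397\right) \left(- \frac{1}{310}\right) = 4 - \frac{397}{310} = \frac{843}{310} \approx 2.7194$)
$\left(-5 + 0\right) 3 + p U = \left(-5 + 0\right) 3 - \frac{65754}{155} = \left(-5\right) 3 - \frac{65754}{155} = -15 - \frac{65754}{155} = - \frac{68079}{155}$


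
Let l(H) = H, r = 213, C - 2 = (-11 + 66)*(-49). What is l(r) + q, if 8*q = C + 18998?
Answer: 18009/8 ≈ 2251.1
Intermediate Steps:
C = -2693 (C = 2 + (-11 + 66)*(-49) = 2 + 55*(-49) = 2 - 2695 = -2693)
q = 16305/8 (q = (-2693 + 18998)/8 = (⅛)*16305 = 16305/8 ≈ 2038.1)
l(r) + q = 213 + 16305/8 = 18009/8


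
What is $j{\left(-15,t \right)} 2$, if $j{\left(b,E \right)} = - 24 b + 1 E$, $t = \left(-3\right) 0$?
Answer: $720$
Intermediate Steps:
$t = 0$
$j{\left(b,E \right)} = E - 24 b$ ($j{\left(b,E \right)} = - 24 b + E = E - 24 b$)
$j{\left(-15,t \right)} 2 = \left(0 - -360\right) 2 = \left(0 + 360\right) 2 = 360 \cdot 2 = 720$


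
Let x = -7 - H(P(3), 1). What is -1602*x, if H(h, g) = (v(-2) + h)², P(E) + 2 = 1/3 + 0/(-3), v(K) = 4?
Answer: 19936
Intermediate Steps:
P(E) = -5/3 (P(E) = -2 + (1/3 + 0/(-3)) = -2 + (1*(⅓) + 0*(-⅓)) = -2 + (⅓ + 0) = -2 + ⅓ = -5/3)
H(h, g) = (4 + h)²
x = -112/9 (x = -7 - (4 - 5/3)² = -7 - (7/3)² = -7 - 1*49/9 = -7 - 49/9 = -112/9 ≈ -12.444)
-1602*x = -1602*(-112/9) = 19936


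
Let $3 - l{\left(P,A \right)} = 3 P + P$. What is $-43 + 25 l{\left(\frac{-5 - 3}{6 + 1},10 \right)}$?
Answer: $\frac{1024}{7} \approx 146.29$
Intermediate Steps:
$l{\left(P,A \right)} = 3 - 4 P$ ($l{\left(P,A \right)} = 3 - \left(3 P + P\right) = 3 - 4 P$)
$-43 + 25 l{\left(\frac{-5 - 3}{6 + 1},10 \right)} = -43 + 25 \left(3 - 4 \frac{-5 - 3}{6 + 1}\right) = -43 + 25 \left(3 - 4 \left(- \frac{8}{7}\right)\right) = -43 + 25 \left(3 - 4 \left(\left(-8\right) \frac{1}{7}\right)\right) = -43 + 25 \left(3 - - \frac{32}{7}\right) = -43 + 25 \left(3 + \frac{32}{7}\right) = -43 + 25 \cdot \frac{53}{7} = -43 + \frac{1325}{7} = \frac{1024}{7}$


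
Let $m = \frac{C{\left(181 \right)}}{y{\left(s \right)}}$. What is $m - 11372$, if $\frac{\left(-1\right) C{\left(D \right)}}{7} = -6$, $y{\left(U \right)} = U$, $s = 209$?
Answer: $- \frac{2376706}{209} \approx -11372.0$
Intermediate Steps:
$C{\left(D \right)} = 42$ ($C{\left(D \right)} = \left(-7\right) \left(-6\right) = 42$)
$m = \frac{42}{209} \approx 0.20096$
$m - 11372 = \frac{42}{209} - 11372 = - \frac{2376706}{209}$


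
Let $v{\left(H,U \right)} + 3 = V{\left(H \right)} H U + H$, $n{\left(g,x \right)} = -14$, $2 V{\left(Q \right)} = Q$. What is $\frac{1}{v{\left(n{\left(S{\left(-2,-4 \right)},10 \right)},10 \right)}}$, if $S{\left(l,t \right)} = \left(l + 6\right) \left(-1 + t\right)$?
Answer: $\frac{1}{963} \approx 0.0010384$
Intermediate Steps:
$V{\left(Q \right)} = \frac{Q}{2}$
$S{\left(l,t \right)} = \left(-1 + t\right) \left(6 + l\right)$ ($S{\left(l,t \right)} = \left(6 + l\right) \left(-1 + t\right) = \left(-1 + t\right) \left(6 + l\right)$)
$v{\left(H,U \right)} = -3 + H + \frac{U H^{2}}{2}$ ($v{\left(H,U \right)} = -3 + \left(\frac{H}{2} H U + H\right) = -3 + \left(\frac{H^{2}}{2} U + H\right) = -3 + \left(\frac{U H^{2}}{2} + H\right) = -3 + \left(H + \frac{U H^{2}}{2}\right) = -3 + H + \frac{U H^{2}}{2}$)
$\frac{1}{v{\left(n{\left(S{\left(-2,-4 \right)},10 \right)},10 \right)}} = \frac{1}{-3 - 14 + \frac{1}{2} \cdot 10 \left(-14\right)^{2}} = \frac{1}{-3 - 14 + \frac{1}{2} \cdot 10 \cdot 196} = \frac{1}{-3 - 14 + 980} = \frac{1}{963}$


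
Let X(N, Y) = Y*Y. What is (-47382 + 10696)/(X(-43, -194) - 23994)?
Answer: -18343/6821 ≈ -2.6892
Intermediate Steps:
X(N, Y) = Y²
(-47382 + 10696)/(X(-43, -194) - 23994) = (-47382 + 10696)/((-194)² - 23994) = -36686/(37636 - 23994) = -36686/13642 = -36686*1/13642 = -18343/6821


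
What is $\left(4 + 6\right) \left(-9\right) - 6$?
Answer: $-96$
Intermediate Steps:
$\left(4 + 6\right) \left(-9\right) - 6 = 10 \left(-9\right) - 6 = -90 - 6 = -96$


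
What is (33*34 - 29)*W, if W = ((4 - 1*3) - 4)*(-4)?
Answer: 13116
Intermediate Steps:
W = 12 (W = ((4 - 3) - 4)*(-4) = (1 - 4)*(-4) = -3*(-4) = 12)
(33*34 - 29)*W = (33*34 - 29)*12 = (1122 - 29)*12 = 1093*12 = 13116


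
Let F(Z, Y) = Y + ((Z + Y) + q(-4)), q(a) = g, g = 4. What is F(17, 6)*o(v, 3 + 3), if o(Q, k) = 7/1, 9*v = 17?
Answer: 231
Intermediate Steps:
q(a) = 4
v = 17/9 (v = (1/9)*17 = 17/9 ≈ 1.8889)
o(Q, k) = 7 (o(Q, k) = 7*1 = 7)
F(Z, Y) = 4 + Z + 2*Y (F(Z, Y) = Y + ((Z + Y) + 4) = Y + ((Y + Z) + 4) = Y + (4 + Y + Z) = 4 + Z + 2*Y)
F(17, 6)*o(v, 3 + 3) = (4 + 17 + 2*6)*7 = (4 + 17 + 12)*7 = 33*7 = 231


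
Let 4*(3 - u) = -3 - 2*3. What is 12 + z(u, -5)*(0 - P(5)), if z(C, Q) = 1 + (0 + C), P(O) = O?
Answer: -77/4 ≈ -19.250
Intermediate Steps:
u = 21/4 (u = 3 - (-3 - 2*3)/4 = 3 - (-3 - 6)/4 = 3 - ¼*(-9) = 3 + 9/4 = 21/4 ≈ 5.2500)
z(C, Q) = 1 + C
12 + z(u, -5)*(0 - P(5)) = 12 + (1 + 21/4)*(0 - 1*5) = 12 + 25*(0 - 5)/4 = 12 + (25/4)*(-5) = 12 - 125/4 = -77/4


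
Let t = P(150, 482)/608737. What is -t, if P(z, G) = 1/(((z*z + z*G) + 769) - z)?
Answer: -1/58085075803 ≈ -1.7216e-11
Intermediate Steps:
P(z, G) = 1/(769 + z² - z + G*z) (P(z, G) = 1/(((z² + G*z) + 769) - z) = 1/((769 + z² + G*z) - z) = 1/(769 + z² - z + G*z))
t = 1/58085075803 (t = 1/((769 + 150² - 1*150 + 482*150)*608737) = (1/608737)/(769 + 22500 - 150 + 72300) = (1/608737)/95419 = (1/95419)*(1/608737) = 1/58085075803 ≈ 1.7216e-11)
-t = -1*1/58085075803 = -1/58085075803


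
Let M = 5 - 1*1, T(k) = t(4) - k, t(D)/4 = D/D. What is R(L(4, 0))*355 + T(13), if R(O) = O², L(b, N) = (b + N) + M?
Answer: 22711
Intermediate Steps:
t(D) = 4 (t(D) = 4*(D/D) = 4*1 = 4)
T(k) = 4 - k
M = 4 (M = 5 - 1 = 4)
L(b, N) = 4 + N + b (L(b, N) = (b + N) + 4 = (N + b) + 4 = 4 + N + b)
R(L(4, 0))*355 + T(13) = (4 + 0 + 4)²*355 + (4 - 1*13) = 8²*355 + (4 - 13) = 64*355 - 9 = 22720 - 9 = 22711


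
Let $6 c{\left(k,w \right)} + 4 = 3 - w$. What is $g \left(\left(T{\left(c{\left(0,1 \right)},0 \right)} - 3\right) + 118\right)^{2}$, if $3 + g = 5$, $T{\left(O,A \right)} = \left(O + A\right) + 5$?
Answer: $\frac{257762}{9} \approx 28640.0$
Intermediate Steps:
$c{\left(k,w \right)} = - \frac{1}{6} - \frac{w}{6}$ ($c{\left(k,w \right)} = - \frac{2}{3} + \frac{3 - w}{6} = - \frac{2}{3} - \left(- \frac{1}{2} + \frac{w}{6}\right) = - \frac{1}{6} - \frac{w}{6}$)
$T{\left(O,A \right)} = 5 + A + O$ ($T{\left(O,A \right)} = \left(A + O\right) + 5 = 5 + A + O$)
$g = 2$ ($g = -3 + 5 = 2$)
$g \left(\left(T{\left(c{\left(0,1 \right)},0 \right)} - 3\right) + 118\right)^{2} = 2 \left(\left(\left(5 + 0 - \frac{1}{3}\right) - 3\right) + 118\right)^{2} = 2 \left(\left(\frac{14}{3} - 3\right) + 118\right)^{2} = 2 \left(\frac{5}{3} + 118\right)^{2} = 2 \left(\frac{359}{3}\right)^{2} = 2 \cdot \frac{128881}{9} = \frac{257762}{9}$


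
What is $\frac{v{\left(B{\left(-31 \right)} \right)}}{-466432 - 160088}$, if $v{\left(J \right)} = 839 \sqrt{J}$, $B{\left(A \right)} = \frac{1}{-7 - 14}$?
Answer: $- \frac{839 i \sqrt{21}}{13156920} \approx - 0.00029222 i$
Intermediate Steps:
$B{\left(A \right)} = - \frac{1}{21}$ ($B{\left(A \right)} = \frac{1}{-21} = - \frac{1}{21}$)
$\frac{v{\left(B{\left(-31 \right)} \right)}}{-466432 - 160088} = \frac{839 \sqrt{- \frac{1}{21}}}{-466432 - 160088} = \frac{839 \frac{i \sqrt{21}}{21}}{-466432 - 160088} = \frac{\frac{839}{21} i \sqrt{21}}{-626520} = \frac{839 i \sqrt{21}}{21} \left(- \frac{1}{626520}\right) = - \frac{839 i \sqrt{21}}{13156920}$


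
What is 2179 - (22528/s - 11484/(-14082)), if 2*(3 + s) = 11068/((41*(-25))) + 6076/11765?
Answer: 227894815326413/46081436889 ≈ 4945.5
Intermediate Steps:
s = -19634187/2411825 (s = -3 + (11068/((41*(-25))) + 6076/11765)/2 = -3 + (11068/(-1025) + 6076*(1/11765))/2 = -3 + (11068*(-1/1025) + 6076/11765)/2 = -3 + (-11068/1025 + 6076/11765)/2 = -3 + (1/2)*(-24797424/2411825) = -3 - 12398712/2411825 = -19634187/2411825 ≈ -8.1408)
2179 - (22528/s - 11484/(-14082)) = 2179 - (22528/(-19634187/2411825) - 11484/(-14082)) = 2179 - (22528*(-2411825/19634187) - 11484*(-1/14082)) = 2179 - (-54333593600/19634187 + 1914/2347) = 2179 - 1*(-127483364345282/46081436889) = 2179 + 127483364345282/46081436889 = 227894815326413/46081436889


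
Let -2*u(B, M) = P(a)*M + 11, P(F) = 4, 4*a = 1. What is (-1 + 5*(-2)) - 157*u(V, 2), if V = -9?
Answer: 2961/2 ≈ 1480.5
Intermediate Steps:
a = ¼ (a = (¼)*1 = ¼ ≈ 0.25000)
u(B, M) = -11/2 - 2*M (u(B, M) = -(4*M + 11)/2 = -(11 + 4*M)/2 = -11/2 - 2*M)
(-1 + 5*(-2)) - 157*u(V, 2) = (-1 + 5*(-2)) - 157*(-11/2 - 2*2) = (-1 - 10) - 157*(-11/2 - 4) = -11 - 157*(-19/2) = -11 + 2983/2 = 2961/2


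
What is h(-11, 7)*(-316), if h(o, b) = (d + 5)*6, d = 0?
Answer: -9480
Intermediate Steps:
h(o, b) = 30 (h(o, b) = (0 + 5)*6 = 5*6 = 30)
h(-11, 7)*(-316) = 30*(-316) = -9480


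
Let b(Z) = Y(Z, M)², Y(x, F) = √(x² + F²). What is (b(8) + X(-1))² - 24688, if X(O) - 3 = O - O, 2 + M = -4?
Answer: -14079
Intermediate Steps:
M = -6 (M = -2 - 4 = -6)
Y(x, F) = √(F² + x²)
b(Z) = 36 + Z² (b(Z) = (√((-6)² + Z²))² = (√(36 + Z²))² = 36 + Z²)
X(O) = 3 (X(O) = 3 + (O - O) = 3 + 0 = 3)
(b(8) + X(-1))² - 24688 = ((36 + 8²) + 3)² - 24688 = ((36 + 64) + 3)² - 24688 = (100 + 3)² - 24688 = 103² - 24688 = 10609 - 24688 = -14079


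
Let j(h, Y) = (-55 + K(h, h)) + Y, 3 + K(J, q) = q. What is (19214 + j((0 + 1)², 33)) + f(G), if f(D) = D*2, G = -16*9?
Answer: 18902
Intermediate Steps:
K(J, q) = -3 + q
G = -144
j(h, Y) = -58 + Y + h (j(h, Y) = (-55 + (-3 + h)) + Y = (-58 + h) + Y = -58 + Y + h)
f(D) = 2*D
(19214 + j((0 + 1)², 33)) + f(G) = (19214 + (-58 + 33 + (0 + 1)²)) + 2*(-144) = (19214 + (-58 + 33 + 1²)) - 288 = (19214 + (-58 + 33 + 1)) - 288 = (19214 - 24) - 288 = 19190 - 288 = 18902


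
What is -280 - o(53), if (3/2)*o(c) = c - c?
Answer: -280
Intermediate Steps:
o(c) = 0 (o(c) = 2*(c - c)/3 = (⅔)*0 = 0)
-280 - o(53) = -280 - 1*0 = -280 + 0 = -280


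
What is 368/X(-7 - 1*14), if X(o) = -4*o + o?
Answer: 368/63 ≈ 5.8413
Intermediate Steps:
X(o) = -3*o
368/X(-7 - 1*14) = 368/((-3*(-7 - 1*14))) = 368/((-3*(-7 - 14))) = 368/((-3*(-21))) = 368/63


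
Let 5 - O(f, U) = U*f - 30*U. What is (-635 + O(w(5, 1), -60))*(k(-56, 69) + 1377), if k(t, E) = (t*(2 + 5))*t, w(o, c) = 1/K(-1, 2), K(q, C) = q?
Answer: -58089210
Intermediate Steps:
w(o, c) = -1 (w(o, c) = 1/(-1) = -1)
k(t, E) = 7*t² (k(t, E) = (t*7)*t = (7*t)*t = 7*t²)
O(f, U) = 5 + 30*U - U*f (O(f, U) = 5 - (U*f - 30*U) = 5 - (-30*U + U*f) = 5 + (30*U - U*f) = 5 + 30*U - U*f)
(-635 + O(w(5, 1), -60))*(k(-56, 69) + 1377) = (-635 + (5 + 30*(-60) - 1*(-60)*(-1)))*(7*(-56)² + 1377) = (-635 + (5 - 1800 - 60))*(7*3136 + 1377) = (-635 - 1855)*(21952 + 1377) = -2490*23329 = -58089210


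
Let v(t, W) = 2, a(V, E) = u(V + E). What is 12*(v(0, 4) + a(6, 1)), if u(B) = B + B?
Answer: 192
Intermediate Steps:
u(B) = 2*B
a(V, E) = 2*E + 2*V (a(V, E) = 2*(V + E) = 2*(E + V) = 2*E + 2*V)
12*(v(0, 4) + a(6, 1)) = 12*(2 + (2*1 + 2*6)) = 12*(2 + (2 + 12)) = 12*(2 + 14) = 12*16 = 192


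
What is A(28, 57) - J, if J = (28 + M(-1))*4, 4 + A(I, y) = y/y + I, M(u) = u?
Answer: -83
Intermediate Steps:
A(I, y) = -3 + I (A(I, y) = -4 + (y/y + I) = -4 + (1 + I) = -3 + I)
J = 108 (J = (28 - 1)*4 = 27*4 = 108)
A(28, 57) - J = (-3 + 28) - 1*108 = 25 - 108 = -83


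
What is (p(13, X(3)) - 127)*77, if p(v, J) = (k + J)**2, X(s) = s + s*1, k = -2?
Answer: -8547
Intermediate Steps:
X(s) = 2*s (X(s) = s + s = 2*s)
p(v, J) = (-2 + J)**2
(p(13, X(3)) - 127)*77 = ((-2 + 2*3)**2 - 127)*77 = ((-2 + 6)**2 - 127)*77 = (4**2 - 127)*77 = (16 - 127)*77 = -111*77 = -8547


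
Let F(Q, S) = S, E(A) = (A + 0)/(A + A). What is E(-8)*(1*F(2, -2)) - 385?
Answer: -386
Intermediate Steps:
E(A) = ½ (E(A) = A/((2*A)) = A*(1/(2*A)) = ½)
E(-8)*(1*F(2, -2)) - 385 = (1*(-2))/2 - 385 = (½)*(-2) - 385 = -1 - 385 = -386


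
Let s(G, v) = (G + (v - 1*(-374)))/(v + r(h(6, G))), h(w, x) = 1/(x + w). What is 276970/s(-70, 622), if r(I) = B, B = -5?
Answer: 85445245/463 ≈ 1.8455e+5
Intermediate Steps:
h(w, x) = 1/(w + x)
r(I) = -5
s(G, v) = (374 + G + v)/(-5 + v) (s(G, v) = (G + (v - 1*(-374)))/(v - 5) = (G + (v + 374))/(-5 + v) = (G + (374 + v))/(-5 + v) = (374 + G + v)/(-5 + v))
276970/s(-70, 622) = 276970/(((374 - 70 + 622)/(-5 + 622))) = 276970/((926/617)) = 276970/(((1/617)*926)) = 276970/(926/617) = 276970*(617/926) = 85445245/463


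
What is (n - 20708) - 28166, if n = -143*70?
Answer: -58884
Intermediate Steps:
n = -10010
(n - 20708) - 28166 = (-10010 - 20708) - 28166 = -30718 - 28166 = -58884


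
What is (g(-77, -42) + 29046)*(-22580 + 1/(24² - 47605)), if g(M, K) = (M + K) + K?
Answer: -30673409604585/47029 ≈ -6.5222e+8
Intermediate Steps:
g(M, K) = M + 2*K (g(M, K) = (K + M) + K = M + 2*K)
(g(-77, -42) + 29046)*(-22580 + 1/(24² - 47605)) = ((-77 + 2*(-42)) + 29046)*(-22580 + 1/(24² - 47605)) = ((-77 - 84) + 29046)*(-22580 + 1/(576 - 47605)) = (-161 + 29046)*(-22580 + 1/(-47029)) = 28885*(-22580 - 1/47029) = 28885*(-1061914821/47029) = -30673409604585/47029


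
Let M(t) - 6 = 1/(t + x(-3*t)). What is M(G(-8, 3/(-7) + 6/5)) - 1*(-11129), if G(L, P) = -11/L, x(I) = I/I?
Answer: 211573/19 ≈ 11135.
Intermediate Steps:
x(I) = 1
M(t) = 6 + 1/(1 + t) (M(t) = 6 + 1/(t + 1) = 6 + 1/(1 + t))
M(G(-8, 3/(-7) + 6/5)) - 1*(-11129) = (7 + 6*(-11/(-8)))/(1 - 11/(-8)) - 1*(-11129) = (7 + 6*(-11*(-1/8)))/(1 - 11*(-1/8)) + 11129 = (7 + 6*(11/8))/(1 + 11/8) + 11129 = (7 + 33/4)/(19/8) + 11129 = (8/19)*(61/4) + 11129 = 122/19 + 11129 = 211573/19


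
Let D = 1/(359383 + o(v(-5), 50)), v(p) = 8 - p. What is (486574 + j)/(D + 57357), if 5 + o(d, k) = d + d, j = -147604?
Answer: 121827173880/20614335229 ≈ 5.9098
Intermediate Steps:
o(d, k) = -5 + 2*d (o(d, k) = -5 + (d + d) = -5 + 2*d)
D = 1/359404 (D = 1/(359383 + (-5 + 2*(8 - 1*(-5)))) = 1/(359383 + (-5 + 2*(8 + 5))) = 1/(359383 + (-5 + 2*13)) = 1/(359383 + (-5 + 26)) = 1/(359383 + 21) = 1/359404 ≈ 2.7824e-6)
(486574 + j)/(D + 57357) = (486574 - 147604)/(1/359404 + 57357) = 338970/(20614335229/359404) = 338970*(359404/20614335229) = 121827173880/20614335229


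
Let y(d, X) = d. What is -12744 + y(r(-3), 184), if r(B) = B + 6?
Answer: -12741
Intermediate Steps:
r(B) = 6 + B
-12744 + y(r(-3), 184) = -12744 + (6 - 3) = -12744 + 3 = -12741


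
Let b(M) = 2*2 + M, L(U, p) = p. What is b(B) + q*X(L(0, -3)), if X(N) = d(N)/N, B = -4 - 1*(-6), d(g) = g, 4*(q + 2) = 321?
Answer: 337/4 ≈ 84.250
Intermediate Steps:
q = 313/4 (q = -2 + (¼)*321 = -2 + 321/4 = 313/4 ≈ 78.250)
B = 2 (B = -4 + 6 = 2)
b(M) = 4 + M
X(N) = 1 (X(N) = N/N = 1)
b(B) + q*X(L(0, -3)) = (4 + 2) + (313/4)*1 = 6 + 313/4 = 337/4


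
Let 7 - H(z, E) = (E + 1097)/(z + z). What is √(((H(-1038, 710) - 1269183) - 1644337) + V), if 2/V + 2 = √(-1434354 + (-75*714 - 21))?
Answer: √(-6949858368597613305125403 - 48094805204280*I*√6613)/1544470302 ≈ 4.8029e-7 - 1706.9*I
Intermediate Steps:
H(z, E) = 7 - (1097 + E)/(2*z) (H(z, E) = 7 - (E + 1097)/(z + z) = 7 - (1097 + E)/(2*z))
V = 2/(-2 + 15*I*√6613) (V = 2/(-2 + √(-1434354 + (-75*714 - 21))) = 2/(-2 + √(-1434354 + (-53550 - 21))) = 2/(-2 + √(-1434354 - 53571)) = 2/(-2 + √(-1487925)) = 2/(-2 + 15*I*√6613) ≈ -2.6883e-6 - 0.0016396*I)
√(((H(-1038, 710) - 1269183) - 1644337) + V) = √((((½)*(-1097 - 1*710 + 14*(-1038))/(-1038) - 1269183) - 1644337) + (-4/1487929 - 30*I*√6613/1487929)) = √((((½)*(-1/1038)*(-1097 - 710 - 14532) - 1269183) - 1644337) + (-4/1487929 - 30*I*√6613/1487929)) = √((((½)*(-1/1038)*(-16339) - 1269183) - 1644337) + (-4/1487929 - 30*I*√6613/1487929)) = √(((16339/2076 - 1269183) - 1644337) + (-4/1487929 - 30*I*√6613/1487929)) = √((-2634807569/2076 - 1644337) + (-4/1487929 - 30*I*√6613/1487929)) = √(-6048451181/2076 + (-4/1487929 - 30*I*√6613/1487929)) = √(-8999665917302453/3088940604 - 30*I*√6613/1487929)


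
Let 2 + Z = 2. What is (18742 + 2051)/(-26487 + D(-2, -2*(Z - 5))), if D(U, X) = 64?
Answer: -20793/26423 ≈ -0.78693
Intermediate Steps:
Z = 0 (Z = -2 + 2 = 0)
(18742 + 2051)/(-26487 + D(-2, -2*(Z - 5))) = (18742 + 2051)/(-26487 + 64) = 20793/(-26423) = 20793*(-1/26423) = -20793/26423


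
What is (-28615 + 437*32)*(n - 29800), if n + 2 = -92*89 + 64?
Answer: 554895306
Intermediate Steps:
n = -8126 (n = -2 + (-92*89 + 64) = -2 + (-8188 + 64) = -2 - 8124 = -8126)
(-28615 + 437*32)*(n - 29800) = (-28615 + 437*32)*(-8126 - 29800) = (-28615 + 13984)*(-37926) = -14631*(-37926) = 554895306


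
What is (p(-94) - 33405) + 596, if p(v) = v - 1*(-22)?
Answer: -32881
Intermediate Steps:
p(v) = 22 + v (p(v) = v + 22 = 22 + v)
(p(-94) - 33405) + 596 = ((22 - 94) - 33405) + 596 = (-72 - 33405) + 596 = -33477 + 596 = -32881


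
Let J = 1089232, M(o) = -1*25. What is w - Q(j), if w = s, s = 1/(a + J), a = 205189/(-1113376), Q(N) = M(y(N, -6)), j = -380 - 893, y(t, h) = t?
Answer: 30318115164451/1212724562043 ≈ 25.000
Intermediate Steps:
M(o) = -25
j = -1273
Q(N) = -25
a = -205189/1113376 (a = 205189*(-1/1113376) = -205189/1113376 ≈ -0.18429)
s = 1113376/1212724562043 (s = 1/(-205189/1113376 + 1089232) = 1/(1212724562043/1113376) = 1113376/1212724562043 ≈ 9.1808e-7)
w = 1113376/1212724562043 ≈ 9.1808e-7
w - Q(j) = 1113376/1212724562043 - 1*(-25) = 1113376/1212724562043 + 25 = 30318115164451/1212724562043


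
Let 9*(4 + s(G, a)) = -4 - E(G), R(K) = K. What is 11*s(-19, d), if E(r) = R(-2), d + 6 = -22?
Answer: -418/9 ≈ -46.444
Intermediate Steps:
d = -28 (d = -6 - 22 = -28)
E(r) = -2
s(G, a) = -38/9 (s(G, a) = -4 + (-4 - 1*(-2))/9 = -4 + (-4 + 2)/9 = -4 + (⅑)*(-2) = -4 - 2/9 = -38/9)
11*s(-19, d) = 11*(-38/9) = -418/9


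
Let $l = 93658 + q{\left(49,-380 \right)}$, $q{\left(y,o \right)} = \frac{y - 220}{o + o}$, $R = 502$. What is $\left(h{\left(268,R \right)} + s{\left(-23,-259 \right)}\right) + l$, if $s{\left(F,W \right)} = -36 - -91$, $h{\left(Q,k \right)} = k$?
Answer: $\frac{3768609}{40} \approx 94215.0$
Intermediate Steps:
$q{\left(y,o \right)} = \frac{-220 + y}{2 o}$
$s{\left(F,W \right)} = 55$ ($s{\left(F,W \right)} = -36 + 91 = 55$)
$l = \frac{3746329}{40}$ ($l = 93658 + \frac{-220 + 49}{2 \left(-380\right)} = 93658 + \frac{1}{2} \left(- \frac{1}{380}\right) \left(-171\right) = 93658 + \frac{9}{40} = \frac{3746329}{40} \approx 93658.0$)
$\left(h{\left(268,R \right)} + s{\left(-23,-259 \right)}\right) + l = \left(502 + 55\right) + \frac{3746329}{40} = 557 + \frac{3746329}{40} = \frac{3768609}{40}$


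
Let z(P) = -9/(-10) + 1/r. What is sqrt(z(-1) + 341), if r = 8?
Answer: sqrt(136810)/20 ≈ 18.494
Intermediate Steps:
z(P) = 41/40 (z(P) = -9/(-10) + 1/8 = -9*(-1/10) + 1*(1/8) = 9/10 + 1/8 = 41/40)
sqrt(z(-1) + 341) = sqrt(41/40 + 341) = sqrt(13681/40) = sqrt(136810)/20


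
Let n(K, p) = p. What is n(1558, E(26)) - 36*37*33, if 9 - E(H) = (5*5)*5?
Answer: -44072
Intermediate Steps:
E(H) = -116 (E(H) = 9 - 5*5*5 = 9 - 25*5 = 9 - 1*125 = 9 - 125 = -116)
n(1558, E(26)) - 36*37*33 = -116 - 36*37*33 = -116 - 1332*33 = -116 - 43956 = -44072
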